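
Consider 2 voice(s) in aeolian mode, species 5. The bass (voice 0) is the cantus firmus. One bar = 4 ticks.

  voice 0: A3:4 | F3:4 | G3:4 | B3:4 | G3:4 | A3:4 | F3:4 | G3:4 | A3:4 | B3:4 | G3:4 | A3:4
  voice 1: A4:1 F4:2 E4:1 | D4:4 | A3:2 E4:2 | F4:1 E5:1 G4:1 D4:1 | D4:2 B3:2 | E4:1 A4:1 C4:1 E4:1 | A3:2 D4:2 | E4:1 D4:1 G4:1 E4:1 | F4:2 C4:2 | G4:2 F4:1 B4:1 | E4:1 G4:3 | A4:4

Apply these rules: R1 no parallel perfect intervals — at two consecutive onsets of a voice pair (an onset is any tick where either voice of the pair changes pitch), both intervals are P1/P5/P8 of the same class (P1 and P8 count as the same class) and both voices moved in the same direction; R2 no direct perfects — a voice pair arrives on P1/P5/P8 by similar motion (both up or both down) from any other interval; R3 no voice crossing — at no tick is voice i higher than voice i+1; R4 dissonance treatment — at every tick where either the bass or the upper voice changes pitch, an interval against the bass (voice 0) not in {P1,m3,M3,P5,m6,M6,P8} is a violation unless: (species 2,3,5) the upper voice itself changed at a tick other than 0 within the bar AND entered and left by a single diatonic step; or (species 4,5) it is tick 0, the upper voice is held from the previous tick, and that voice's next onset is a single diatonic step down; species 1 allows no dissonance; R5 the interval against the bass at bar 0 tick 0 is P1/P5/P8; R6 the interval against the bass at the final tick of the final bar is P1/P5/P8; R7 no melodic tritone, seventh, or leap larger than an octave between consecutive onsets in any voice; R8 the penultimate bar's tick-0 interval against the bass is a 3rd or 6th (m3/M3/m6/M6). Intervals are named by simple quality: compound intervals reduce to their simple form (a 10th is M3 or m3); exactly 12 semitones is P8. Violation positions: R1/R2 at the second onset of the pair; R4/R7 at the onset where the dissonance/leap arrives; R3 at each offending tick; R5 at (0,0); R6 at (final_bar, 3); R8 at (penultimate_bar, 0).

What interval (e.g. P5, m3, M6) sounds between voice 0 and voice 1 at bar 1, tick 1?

voice 0=F3 voice 1=D4 -> M6

M6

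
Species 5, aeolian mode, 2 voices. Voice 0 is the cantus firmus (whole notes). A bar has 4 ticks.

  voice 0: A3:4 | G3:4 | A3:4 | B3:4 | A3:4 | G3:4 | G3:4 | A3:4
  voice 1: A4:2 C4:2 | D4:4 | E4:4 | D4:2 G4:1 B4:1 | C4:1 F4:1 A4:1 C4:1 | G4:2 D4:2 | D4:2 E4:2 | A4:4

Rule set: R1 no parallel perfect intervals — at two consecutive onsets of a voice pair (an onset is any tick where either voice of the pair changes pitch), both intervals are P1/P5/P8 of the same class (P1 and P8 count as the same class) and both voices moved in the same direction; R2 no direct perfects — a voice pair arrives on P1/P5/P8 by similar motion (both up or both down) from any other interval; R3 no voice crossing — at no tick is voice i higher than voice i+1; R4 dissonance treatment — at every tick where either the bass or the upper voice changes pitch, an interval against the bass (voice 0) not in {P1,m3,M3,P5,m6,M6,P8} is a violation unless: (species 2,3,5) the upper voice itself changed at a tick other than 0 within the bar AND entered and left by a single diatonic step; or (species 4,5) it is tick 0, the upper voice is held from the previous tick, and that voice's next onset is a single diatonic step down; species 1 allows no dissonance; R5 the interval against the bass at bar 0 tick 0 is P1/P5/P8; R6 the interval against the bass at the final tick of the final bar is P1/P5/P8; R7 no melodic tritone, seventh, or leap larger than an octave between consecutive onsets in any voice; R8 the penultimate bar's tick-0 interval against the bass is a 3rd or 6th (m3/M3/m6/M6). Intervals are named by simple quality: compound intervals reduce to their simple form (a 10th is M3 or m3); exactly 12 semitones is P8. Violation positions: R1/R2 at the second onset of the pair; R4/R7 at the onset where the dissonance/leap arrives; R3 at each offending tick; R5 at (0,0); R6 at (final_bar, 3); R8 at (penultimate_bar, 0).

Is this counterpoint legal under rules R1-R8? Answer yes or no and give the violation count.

bar 0: v0=A3 v1=A4 (P8)
bar 1: v0=G3 v1=D4 (P5)
bar 2: v0=A3 v1=E4 (P5)
bar 3: v0=B3 v1=D4 (m3)
bar 4: v0=A3 v1=C4 (m3)
bar 5: v0=G3 v1=G4 (P8)
bar 6: v0=G3 v1=D4 (P5)
bar 7: v0=A3 v1=A4 (P8)
  R1 @ bar2.0: G3/D4 P5 -> A3/E4 P5 similar
  R7 @ bar4.0: B4->C4 leap 11st
  R8 @ bar6.0: penult P5 not 3rd/6th
  R2 @ bar7.0: G3/E4 M6 -> A3/A4 P8 similar

No (4 violations)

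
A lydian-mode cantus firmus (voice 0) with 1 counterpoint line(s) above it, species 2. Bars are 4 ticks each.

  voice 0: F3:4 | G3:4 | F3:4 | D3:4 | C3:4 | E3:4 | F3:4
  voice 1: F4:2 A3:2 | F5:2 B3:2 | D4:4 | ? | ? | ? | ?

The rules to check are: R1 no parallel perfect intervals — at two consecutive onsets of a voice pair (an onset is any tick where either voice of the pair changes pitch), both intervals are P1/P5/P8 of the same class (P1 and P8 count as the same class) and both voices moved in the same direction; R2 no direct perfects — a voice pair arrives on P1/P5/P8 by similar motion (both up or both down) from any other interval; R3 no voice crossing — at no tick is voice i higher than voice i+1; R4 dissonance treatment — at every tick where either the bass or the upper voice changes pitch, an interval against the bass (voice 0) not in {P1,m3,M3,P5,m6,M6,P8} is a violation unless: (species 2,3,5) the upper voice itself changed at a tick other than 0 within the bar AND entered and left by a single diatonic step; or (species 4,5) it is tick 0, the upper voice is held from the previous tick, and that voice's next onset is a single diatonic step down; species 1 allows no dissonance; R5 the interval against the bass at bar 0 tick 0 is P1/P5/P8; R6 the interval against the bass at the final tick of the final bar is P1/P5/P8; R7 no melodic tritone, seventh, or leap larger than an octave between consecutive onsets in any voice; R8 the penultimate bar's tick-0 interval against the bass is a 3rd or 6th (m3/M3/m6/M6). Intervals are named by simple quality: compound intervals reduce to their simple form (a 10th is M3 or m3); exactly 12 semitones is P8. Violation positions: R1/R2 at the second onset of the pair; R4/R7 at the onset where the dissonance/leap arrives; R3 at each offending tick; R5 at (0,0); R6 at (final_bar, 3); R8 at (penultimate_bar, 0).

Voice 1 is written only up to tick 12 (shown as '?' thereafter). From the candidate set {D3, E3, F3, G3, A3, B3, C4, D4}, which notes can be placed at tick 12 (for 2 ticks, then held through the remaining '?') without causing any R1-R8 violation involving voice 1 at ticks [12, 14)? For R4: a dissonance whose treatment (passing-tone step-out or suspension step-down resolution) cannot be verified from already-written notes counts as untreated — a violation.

{B3, D4, F3}

D3: violates R2
E3: violates R4,R7
F3: legal
G3: violates R4
A3: violates R2
B3: legal
C4: violates R4
D4: legal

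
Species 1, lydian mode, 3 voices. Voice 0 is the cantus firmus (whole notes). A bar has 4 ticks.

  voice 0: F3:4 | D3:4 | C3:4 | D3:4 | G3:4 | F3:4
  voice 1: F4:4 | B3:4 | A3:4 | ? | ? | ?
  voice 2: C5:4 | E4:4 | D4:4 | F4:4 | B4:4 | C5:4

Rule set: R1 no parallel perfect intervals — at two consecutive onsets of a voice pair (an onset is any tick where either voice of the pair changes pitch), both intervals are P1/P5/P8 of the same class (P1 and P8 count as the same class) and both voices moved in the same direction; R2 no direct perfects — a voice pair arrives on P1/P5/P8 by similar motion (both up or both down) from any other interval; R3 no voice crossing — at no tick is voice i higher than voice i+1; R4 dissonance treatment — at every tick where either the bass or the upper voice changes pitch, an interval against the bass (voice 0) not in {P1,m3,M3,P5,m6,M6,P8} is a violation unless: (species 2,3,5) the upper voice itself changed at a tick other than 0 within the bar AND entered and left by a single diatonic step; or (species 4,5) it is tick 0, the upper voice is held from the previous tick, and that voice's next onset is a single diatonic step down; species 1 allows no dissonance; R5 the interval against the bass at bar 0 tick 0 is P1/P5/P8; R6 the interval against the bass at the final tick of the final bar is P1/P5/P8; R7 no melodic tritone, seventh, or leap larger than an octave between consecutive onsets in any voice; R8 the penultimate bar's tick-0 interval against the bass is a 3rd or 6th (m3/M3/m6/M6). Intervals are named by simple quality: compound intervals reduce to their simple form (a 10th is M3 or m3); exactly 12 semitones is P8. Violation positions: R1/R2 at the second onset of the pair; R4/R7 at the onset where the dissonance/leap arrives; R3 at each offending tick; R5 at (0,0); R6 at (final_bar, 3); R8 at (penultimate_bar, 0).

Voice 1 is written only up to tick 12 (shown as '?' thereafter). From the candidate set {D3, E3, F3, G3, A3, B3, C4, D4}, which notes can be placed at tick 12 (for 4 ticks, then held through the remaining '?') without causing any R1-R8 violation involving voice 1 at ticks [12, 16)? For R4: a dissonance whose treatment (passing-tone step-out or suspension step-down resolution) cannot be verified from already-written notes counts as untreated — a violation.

{A3, B3, D3, F3}

D3: legal
E3: violates R4
F3: legal
G3: violates R4
A3: legal
B3: legal
C4: violates R4
D4: violates R2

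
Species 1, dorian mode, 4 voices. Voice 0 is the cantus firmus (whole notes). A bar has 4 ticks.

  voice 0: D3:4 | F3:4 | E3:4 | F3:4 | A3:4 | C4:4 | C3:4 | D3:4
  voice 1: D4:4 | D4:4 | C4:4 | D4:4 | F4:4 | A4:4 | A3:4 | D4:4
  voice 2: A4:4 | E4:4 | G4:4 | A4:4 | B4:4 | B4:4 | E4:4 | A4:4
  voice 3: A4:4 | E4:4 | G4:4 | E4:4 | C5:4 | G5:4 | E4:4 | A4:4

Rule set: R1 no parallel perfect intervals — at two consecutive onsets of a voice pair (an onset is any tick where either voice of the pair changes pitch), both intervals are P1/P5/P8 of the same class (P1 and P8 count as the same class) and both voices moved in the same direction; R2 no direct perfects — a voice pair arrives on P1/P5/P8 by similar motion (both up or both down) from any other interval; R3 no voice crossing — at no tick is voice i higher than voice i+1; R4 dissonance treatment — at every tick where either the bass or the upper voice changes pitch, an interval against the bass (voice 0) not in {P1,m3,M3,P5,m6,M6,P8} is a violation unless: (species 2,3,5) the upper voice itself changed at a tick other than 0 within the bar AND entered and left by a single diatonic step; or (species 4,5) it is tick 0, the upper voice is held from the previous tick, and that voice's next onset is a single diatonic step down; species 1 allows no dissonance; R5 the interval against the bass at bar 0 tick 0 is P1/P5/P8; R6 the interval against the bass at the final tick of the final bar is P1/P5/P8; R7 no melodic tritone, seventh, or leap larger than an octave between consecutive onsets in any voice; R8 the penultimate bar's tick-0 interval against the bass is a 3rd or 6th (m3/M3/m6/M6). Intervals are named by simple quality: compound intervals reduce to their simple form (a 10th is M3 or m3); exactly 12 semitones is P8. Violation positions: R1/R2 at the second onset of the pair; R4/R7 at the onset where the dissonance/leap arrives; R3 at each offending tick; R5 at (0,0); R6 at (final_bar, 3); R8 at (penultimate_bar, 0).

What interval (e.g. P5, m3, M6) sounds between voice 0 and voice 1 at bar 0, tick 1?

P8

voice 0=D3 voice 1=D4 -> P8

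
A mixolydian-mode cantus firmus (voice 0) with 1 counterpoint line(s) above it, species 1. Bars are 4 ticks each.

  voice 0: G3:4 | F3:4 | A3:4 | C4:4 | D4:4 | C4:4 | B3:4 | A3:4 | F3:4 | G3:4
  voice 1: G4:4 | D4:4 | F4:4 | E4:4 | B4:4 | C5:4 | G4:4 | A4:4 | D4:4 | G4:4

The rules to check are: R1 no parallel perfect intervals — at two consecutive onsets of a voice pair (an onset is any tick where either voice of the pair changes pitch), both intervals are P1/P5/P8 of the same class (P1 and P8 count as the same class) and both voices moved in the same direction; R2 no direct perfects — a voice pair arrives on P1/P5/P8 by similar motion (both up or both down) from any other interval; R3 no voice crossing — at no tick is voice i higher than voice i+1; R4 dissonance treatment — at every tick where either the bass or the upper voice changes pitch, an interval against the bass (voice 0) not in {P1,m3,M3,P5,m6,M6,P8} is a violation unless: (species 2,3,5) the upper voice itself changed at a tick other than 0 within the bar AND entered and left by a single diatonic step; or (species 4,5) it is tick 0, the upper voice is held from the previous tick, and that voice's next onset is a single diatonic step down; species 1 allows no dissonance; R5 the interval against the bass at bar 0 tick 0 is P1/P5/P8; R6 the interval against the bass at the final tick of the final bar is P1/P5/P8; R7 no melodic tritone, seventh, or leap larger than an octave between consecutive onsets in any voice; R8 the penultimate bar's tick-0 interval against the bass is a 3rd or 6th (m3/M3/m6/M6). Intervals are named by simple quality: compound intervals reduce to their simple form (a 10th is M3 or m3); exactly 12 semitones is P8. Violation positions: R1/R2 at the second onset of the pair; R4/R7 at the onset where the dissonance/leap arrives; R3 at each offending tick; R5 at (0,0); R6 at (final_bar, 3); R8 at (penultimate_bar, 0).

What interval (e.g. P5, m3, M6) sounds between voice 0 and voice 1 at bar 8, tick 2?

voice 0=F3 voice 1=D4 -> M6

M6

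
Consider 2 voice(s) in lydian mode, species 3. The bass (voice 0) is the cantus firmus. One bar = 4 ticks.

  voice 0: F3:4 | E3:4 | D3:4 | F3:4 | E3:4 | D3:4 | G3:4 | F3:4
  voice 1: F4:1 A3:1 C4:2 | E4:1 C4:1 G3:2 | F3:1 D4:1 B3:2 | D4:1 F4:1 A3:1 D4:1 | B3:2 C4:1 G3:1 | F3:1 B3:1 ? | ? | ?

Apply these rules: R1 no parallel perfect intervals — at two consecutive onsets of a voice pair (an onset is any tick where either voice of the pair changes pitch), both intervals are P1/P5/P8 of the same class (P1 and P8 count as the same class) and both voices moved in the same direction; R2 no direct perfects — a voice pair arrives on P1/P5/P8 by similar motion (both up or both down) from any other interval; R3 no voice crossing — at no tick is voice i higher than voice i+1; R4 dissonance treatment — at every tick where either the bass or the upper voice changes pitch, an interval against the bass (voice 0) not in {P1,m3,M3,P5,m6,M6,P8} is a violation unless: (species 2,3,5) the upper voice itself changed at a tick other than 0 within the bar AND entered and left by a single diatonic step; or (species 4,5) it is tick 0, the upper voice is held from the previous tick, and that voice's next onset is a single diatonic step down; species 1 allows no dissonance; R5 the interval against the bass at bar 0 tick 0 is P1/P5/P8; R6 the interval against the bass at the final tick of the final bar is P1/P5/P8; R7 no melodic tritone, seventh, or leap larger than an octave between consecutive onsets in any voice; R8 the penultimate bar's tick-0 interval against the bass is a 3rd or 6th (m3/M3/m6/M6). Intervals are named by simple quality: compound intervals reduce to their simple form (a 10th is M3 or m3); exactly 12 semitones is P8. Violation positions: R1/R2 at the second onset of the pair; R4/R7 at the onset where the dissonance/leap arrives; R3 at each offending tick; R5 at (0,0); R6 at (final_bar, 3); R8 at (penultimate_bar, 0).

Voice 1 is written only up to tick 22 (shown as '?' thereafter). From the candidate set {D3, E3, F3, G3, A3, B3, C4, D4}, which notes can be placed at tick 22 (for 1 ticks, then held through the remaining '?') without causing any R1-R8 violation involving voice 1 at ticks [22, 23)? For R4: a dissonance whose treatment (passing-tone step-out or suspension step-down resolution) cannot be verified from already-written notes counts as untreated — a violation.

D3: legal
E3: violates R4
F3: violates R7
G3: violates R4
A3: legal
B3: legal
C4: violates R4
D4: legal

{A3, B3, D3, D4}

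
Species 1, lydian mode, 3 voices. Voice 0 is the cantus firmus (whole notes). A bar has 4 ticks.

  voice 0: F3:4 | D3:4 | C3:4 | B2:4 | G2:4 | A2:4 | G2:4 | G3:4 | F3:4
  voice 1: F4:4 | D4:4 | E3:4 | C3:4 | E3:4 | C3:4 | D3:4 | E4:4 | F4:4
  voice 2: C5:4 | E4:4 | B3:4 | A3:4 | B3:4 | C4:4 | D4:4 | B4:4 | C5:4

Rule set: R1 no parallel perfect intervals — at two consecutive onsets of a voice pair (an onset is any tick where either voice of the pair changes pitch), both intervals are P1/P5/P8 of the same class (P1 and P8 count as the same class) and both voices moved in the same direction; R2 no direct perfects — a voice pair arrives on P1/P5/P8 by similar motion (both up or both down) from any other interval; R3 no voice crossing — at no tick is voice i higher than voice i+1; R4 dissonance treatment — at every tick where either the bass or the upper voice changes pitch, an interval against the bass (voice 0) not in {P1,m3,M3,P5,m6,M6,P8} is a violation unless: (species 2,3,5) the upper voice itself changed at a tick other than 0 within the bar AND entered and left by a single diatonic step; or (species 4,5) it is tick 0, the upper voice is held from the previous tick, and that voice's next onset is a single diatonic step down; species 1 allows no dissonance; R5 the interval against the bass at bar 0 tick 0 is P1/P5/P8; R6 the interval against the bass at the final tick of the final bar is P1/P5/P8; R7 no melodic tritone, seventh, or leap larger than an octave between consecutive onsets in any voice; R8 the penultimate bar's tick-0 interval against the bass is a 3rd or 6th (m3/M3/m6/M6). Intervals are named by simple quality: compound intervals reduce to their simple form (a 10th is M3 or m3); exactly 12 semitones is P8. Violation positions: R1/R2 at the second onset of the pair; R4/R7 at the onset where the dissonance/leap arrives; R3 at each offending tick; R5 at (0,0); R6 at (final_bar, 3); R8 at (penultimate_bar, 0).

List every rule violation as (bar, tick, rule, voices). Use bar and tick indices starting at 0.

(1, 0, R1, (0, 1))
(1, 0, R4, (0, 2))
(2, 0, R2, (1, 2))
(2, 0, R4, (0, 2))
(2, 0, R7, (1,))
(3, 0, R4, (0, 1))
(3, 0, R4, (0, 2))
(4, 0, R2, (1, 2))
(6, 0, R1, (1, 2))
(7, 0, R2, (1, 2))
(7, 0, R7, (1,))
(8, 0, R1, (1, 2))

bar 0: v0=F3 v1=F4 v2=C5 downbeat P5
bar 1: v0=D3 v1=D4 v2=E4 downbeat M2
bar 2: v0=C3 v1=E3 v2=B3 downbeat M7
bar 3: v0=B2 v1=C3 v2=A3 downbeat m7
bar 4: v0=G2 v1=E3 v2=B3 downbeat M3
bar 5: v0=A2 v1=C3 v2=C4 downbeat m3
bar 6: v0=G2 v1=D3 v2=D4 downbeat P5
bar 7: v0=G3 v1=E4 v2=B4 downbeat M3
bar 8: v0=F3 v1=F4 v2=C5 downbeat P5
  -> R1 @ bar 1 tick 0 v(0, 1): F3/F4 P8 -> D3/D4 P8 similar
  -> R4 @ bar 1 tick 0 v(0, 2): D3/E4 M2 untreated
  -> R2 @ bar 2 tick 0 v(1, 2): D4/E4 M2 -> E3/B3 P5 similar
  -> R4 @ bar 2 tick 0 v(0, 2): C3/B3 M7 untreated
  -> R7 @ bar 2 tick 0 v(1,): D4->E3 leap 10st
  -> R4 @ bar 3 tick 0 v(0, 1): B2/C3 m2 untreated
  -> R4 @ bar 3 tick 0 v(0, 2): B2/A3 m7 untreated
  -> R2 @ bar 4 tick 0 v(1, 2): C3/A3 M6 -> E3/B3 P5 similar
  -> R1 @ bar 6 tick 0 v(1, 2): C3/C4 P8 -> D3/D4 P8 similar
  -> R2 @ bar 7 tick 0 v(1, 2): D3/D4 P8 -> E4/B4 P5 similar
  -> R7 @ bar 7 tick 0 v(1,): D3->E4 leap 14st
  -> R1 @ bar 8 tick 0 v(1, 2): E4/B4 P5 -> F4/C5 P5 similar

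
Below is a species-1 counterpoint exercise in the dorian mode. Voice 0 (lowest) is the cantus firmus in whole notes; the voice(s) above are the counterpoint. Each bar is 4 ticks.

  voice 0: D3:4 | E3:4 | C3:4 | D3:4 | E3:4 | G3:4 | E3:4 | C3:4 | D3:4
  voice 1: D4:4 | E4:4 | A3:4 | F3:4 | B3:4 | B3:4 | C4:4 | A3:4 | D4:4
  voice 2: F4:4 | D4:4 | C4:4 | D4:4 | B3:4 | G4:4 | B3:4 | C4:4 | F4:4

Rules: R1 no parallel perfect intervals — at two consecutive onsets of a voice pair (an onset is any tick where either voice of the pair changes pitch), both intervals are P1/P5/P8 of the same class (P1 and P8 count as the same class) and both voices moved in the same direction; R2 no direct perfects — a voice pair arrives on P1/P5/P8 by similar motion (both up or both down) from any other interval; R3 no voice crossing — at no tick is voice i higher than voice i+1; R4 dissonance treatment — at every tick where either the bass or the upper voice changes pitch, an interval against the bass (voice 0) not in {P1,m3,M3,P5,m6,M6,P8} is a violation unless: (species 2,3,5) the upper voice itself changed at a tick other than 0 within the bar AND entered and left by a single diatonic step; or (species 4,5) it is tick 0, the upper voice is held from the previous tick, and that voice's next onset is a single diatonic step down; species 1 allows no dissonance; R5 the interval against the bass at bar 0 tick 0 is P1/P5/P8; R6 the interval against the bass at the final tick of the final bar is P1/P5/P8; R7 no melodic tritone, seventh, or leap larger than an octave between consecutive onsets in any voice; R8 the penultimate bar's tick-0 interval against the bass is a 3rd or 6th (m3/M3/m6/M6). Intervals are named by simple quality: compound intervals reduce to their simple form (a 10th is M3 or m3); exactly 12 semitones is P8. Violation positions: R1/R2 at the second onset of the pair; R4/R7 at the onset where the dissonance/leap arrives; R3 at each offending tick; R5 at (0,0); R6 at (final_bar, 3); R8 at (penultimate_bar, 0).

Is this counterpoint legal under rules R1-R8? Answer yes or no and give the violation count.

bar 0: v0=D3 v1=D4 v2=F4 (m3)
bar 1: v0=E3 v1=E4 v2=D4 (m7)
bar 2: v0=C3 v1=A3 v2=C4 (P8)
bar 3: v0=D3 v1=F3 v2=D4 (P8)
bar 4: v0=E3 v1=B3 v2=B3 (P5)
bar 5: v0=G3 v1=B3 v2=G4 (P8)
bar 6: v0=E3 v1=C4 v2=B3 (P5)
bar 7: v0=C3 v1=A3 v2=C4 (P8)
bar 8: v0=D3 v1=D4 v2=F4 (m3)
  R5 @ bar0.0: opens on m3
  R1 @ bar1.0: D3/D4 P8 -> E3/E4 P8 similar
  R3 @ bar1.0: E4 above D4
  R4 @ bar1.0: E3/D4 m7 untreated
  R3 @ bar1.1: E4 above D4
  R3 @ bar1.2: E4 above D4
  R3 @ bar1.3: E4 above D4
  R2 @ bar2.0: E3/D4 m7 -> C3/C4 P8 similar
  R1 @ bar3.0: C3/C4 P8 -> D3/D4 P8 similar
  R2 @ bar4.0: D3/F3 m3 -> E3/B3 P5 similar
  R7 @ bar4.0: F3->B3 leap 6st
  R2 @ bar5.0: E3/B3 P5 -> G3/G4 P8 similar
  R2 @ bar6.0: G3/G4 P8 -> E3/B3 P5 similar
  R3 @ bar6.0: C4 above B3
  R3 @ bar6.1: C4 above B3
  R3 @ bar6.2: C4 above B3
  R3 @ bar6.3: C4 above B3
  R8 @ bar7.0: penult P8 not 3rd/6th
  R2 @ bar8.0: C3/A3 M6 -> D3/D4 P8 similar
  R6 @ bar8.3: closes on m3

No (20 violations)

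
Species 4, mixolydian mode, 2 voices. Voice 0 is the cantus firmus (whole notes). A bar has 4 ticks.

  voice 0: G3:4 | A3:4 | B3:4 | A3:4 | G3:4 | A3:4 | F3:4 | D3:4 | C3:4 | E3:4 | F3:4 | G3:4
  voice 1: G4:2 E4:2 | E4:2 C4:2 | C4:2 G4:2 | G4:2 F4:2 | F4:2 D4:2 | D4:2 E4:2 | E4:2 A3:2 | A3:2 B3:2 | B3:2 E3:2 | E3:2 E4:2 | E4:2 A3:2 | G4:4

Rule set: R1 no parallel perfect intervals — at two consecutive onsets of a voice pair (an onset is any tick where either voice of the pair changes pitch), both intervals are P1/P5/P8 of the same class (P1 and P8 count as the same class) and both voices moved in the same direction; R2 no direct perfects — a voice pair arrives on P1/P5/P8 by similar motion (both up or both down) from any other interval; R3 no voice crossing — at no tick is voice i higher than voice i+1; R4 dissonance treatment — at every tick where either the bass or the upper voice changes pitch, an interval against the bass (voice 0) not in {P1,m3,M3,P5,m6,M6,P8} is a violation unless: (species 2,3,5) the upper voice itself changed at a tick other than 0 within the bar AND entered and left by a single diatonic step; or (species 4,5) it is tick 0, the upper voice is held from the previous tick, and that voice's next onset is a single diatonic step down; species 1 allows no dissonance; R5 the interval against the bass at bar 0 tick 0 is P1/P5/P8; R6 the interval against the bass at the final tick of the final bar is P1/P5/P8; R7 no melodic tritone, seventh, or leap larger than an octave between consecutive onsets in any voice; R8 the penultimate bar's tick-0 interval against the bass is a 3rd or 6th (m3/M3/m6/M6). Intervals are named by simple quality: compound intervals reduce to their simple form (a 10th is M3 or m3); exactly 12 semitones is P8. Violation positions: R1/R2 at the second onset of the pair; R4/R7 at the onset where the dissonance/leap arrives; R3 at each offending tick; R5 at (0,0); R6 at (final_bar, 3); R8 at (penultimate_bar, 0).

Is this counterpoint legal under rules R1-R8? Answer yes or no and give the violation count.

No (9 violations)

bar 0: v0=G3 v1=G4 (P8)
bar 1: v0=A3 v1=E4 (P5)
bar 2: v0=B3 v1=C4 (m2)
bar 3: v0=A3 v1=G4 (m7)
bar 4: v0=G3 v1=F4 (m7)
bar 5: v0=A3 v1=D4 (P4)
bar 6: v0=F3 v1=E4 (M7)
bar 7: v0=D3 v1=A3 (P5)
bar 8: v0=C3 v1=B3 (M7)
bar 9: v0=E3 v1=E3 (P1)
bar 10: v0=F3 v1=E4 (M7)
bar 11: v0=G3 v1=G4 (P8)
  R4 @ bar2.0: B3/C4 m2 untreated
  R4 @ bar4.0: G3/F4 m7 untreated
  R4 @ bar5.0: A3/D4 P4 untreated
  R4 @ bar6.0: F3/E4 M7 untreated
  R4 @ bar8.0: C3/B3 M7 untreated
  R4 @ bar10.0: F3/E4 M7 untreated
  R8 @ bar10.0: penult M7 not 3rd/6th
  R2 @ bar11.0: F3/A3 M3 -> G3/G4 P8 similar
  R7 @ bar11.0: A3->G4 leap 10st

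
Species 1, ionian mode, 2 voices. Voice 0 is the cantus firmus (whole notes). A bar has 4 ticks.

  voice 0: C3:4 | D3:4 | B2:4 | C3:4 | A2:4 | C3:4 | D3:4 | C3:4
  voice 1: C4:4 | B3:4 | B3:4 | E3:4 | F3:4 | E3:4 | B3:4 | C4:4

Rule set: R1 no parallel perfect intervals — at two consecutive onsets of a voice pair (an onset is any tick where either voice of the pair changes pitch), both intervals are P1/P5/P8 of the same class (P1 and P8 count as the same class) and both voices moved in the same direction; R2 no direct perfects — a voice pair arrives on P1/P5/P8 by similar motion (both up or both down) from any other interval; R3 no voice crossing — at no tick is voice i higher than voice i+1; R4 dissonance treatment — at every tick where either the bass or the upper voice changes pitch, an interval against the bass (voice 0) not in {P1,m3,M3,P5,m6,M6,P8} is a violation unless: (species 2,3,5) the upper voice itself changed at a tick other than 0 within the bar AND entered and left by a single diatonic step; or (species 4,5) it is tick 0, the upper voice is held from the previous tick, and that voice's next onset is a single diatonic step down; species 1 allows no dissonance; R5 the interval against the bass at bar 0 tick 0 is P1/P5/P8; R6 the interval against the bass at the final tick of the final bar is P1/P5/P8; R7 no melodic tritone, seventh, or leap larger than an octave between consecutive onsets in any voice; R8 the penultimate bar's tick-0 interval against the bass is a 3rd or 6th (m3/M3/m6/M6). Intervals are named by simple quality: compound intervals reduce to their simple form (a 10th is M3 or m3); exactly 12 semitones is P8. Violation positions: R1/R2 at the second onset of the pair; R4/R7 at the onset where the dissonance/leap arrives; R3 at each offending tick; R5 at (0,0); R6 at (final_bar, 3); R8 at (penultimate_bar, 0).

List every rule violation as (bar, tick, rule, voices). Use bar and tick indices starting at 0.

bar 0: v0=C3 v1=C4 downbeat P8
bar 1: v0=D3 v1=B3 downbeat M6
bar 2: v0=B2 v1=B3 downbeat P8
bar 3: v0=C3 v1=E3 downbeat M3
bar 4: v0=A2 v1=F3 downbeat m6
bar 5: v0=C3 v1=E3 downbeat M3
bar 6: v0=D3 v1=B3 downbeat M6
bar 7: v0=C3 v1=C4 downbeat P8

No violations across 8 bars (C3..C3 vs C4..C4).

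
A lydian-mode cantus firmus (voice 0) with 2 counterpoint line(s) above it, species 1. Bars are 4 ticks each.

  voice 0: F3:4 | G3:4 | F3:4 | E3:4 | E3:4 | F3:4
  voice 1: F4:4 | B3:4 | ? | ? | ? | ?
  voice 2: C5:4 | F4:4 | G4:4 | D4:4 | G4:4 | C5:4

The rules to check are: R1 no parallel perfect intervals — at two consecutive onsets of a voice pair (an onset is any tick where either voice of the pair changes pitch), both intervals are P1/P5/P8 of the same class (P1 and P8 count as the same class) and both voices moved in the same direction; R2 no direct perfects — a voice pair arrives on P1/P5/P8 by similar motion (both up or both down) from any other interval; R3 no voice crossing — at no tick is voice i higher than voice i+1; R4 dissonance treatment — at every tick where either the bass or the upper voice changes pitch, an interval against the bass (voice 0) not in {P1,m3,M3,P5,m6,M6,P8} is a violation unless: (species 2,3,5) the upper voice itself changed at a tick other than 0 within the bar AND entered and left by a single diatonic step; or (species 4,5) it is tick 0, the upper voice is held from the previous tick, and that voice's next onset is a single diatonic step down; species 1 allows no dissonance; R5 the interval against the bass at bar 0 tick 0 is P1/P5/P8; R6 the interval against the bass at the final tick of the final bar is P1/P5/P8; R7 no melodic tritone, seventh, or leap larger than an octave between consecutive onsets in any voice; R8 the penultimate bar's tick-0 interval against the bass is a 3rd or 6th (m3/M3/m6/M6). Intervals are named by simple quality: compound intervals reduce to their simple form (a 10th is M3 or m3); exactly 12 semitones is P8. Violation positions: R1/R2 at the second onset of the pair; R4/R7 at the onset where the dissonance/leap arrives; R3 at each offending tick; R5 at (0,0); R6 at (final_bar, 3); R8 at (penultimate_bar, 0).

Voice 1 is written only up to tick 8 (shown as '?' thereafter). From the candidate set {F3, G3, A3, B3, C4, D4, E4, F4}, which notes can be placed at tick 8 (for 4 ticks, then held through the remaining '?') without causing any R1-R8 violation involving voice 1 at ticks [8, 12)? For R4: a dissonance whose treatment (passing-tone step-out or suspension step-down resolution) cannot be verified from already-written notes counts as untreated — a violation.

F3: violates R2,R7
G3: violates R4
A3: legal
B3: violates R4
C4: violates R2
D4: legal
E4: violates R4
F4: violates R7

{A3, D4}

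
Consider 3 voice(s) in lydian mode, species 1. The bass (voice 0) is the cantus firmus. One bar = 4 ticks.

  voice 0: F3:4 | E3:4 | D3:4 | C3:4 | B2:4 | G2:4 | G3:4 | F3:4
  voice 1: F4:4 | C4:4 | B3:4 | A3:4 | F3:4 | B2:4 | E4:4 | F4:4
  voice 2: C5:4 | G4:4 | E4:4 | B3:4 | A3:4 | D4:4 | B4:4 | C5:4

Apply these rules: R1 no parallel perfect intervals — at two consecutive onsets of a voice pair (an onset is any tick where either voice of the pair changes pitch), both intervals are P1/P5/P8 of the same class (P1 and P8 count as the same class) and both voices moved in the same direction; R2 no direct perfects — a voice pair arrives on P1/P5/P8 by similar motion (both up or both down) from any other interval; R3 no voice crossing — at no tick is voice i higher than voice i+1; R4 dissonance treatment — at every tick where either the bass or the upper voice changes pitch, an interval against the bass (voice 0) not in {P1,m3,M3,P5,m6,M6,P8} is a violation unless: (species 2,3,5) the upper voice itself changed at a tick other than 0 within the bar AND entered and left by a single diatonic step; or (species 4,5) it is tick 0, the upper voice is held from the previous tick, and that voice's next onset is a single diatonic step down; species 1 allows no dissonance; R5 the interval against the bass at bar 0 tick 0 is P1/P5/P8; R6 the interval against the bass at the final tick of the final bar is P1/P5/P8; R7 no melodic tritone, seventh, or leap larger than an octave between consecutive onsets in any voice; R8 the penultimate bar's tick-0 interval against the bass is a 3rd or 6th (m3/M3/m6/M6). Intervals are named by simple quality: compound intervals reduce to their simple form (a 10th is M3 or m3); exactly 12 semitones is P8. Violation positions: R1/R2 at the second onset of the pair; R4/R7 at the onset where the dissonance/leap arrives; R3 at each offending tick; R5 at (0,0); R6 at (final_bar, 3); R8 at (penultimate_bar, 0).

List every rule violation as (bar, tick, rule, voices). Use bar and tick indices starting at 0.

(1, 0, R1, (1, 2))
(2, 0, R4, (0, 2))
(3, 0, R4, (0, 2))
(4, 0, R4, (0, 1))
(4, 0, R4, (0, 2))
(5, 0, R7, (1,))
(6, 0, R2, (1, 2))
(6, 0, R7, (1,))
(7, 0, R1, (1, 2))

bar 0: v0=F3 v1=F4 v2=C5 downbeat P5
bar 1: v0=E3 v1=C4 v2=G4 downbeat m3
bar 2: v0=D3 v1=B3 v2=E4 downbeat M2
bar 3: v0=C3 v1=A3 v2=B3 downbeat M7
bar 4: v0=B2 v1=F3 v2=A3 downbeat m7
bar 5: v0=G2 v1=B2 v2=D4 downbeat P5
bar 6: v0=G3 v1=E4 v2=B4 downbeat M3
bar 7: v0=F3 v1=F4 v2=C5 downbeat P5
  -> R1 @ bar 1 tick 0 v(1, 2): F4/C5 P5 -> C4/G4 P5 similar
  -> R4 @ bar 2 tick 0 v(0, 2): D3/E4 M2 untreated
  -> R4 @ bar 3 tick 0 v(0, 2): C3/B3 M7 untreated
  -> R4 @ bar 4 tick 0 v(0, 1): B2/F3 TT untreated
  -> R4 @ bar 4 tick 0 v(0, 2): B2/A3 m7 untreated
  -> R7 @ bar 5 tick 0 v(1,): F3->B2 leap 6st
  -> R2 @ bar 6 tick 0 v(1, 2): B2/D4 m3 -> E4/B4 P5 similar
  -> R7 @ bar 6 tick 0 v(1,): B2->E4 leap 17st
  -> R1 @ bar 7 tick 0 v(1, 2): E4/B4 P5 -> F4/C5 P5 similar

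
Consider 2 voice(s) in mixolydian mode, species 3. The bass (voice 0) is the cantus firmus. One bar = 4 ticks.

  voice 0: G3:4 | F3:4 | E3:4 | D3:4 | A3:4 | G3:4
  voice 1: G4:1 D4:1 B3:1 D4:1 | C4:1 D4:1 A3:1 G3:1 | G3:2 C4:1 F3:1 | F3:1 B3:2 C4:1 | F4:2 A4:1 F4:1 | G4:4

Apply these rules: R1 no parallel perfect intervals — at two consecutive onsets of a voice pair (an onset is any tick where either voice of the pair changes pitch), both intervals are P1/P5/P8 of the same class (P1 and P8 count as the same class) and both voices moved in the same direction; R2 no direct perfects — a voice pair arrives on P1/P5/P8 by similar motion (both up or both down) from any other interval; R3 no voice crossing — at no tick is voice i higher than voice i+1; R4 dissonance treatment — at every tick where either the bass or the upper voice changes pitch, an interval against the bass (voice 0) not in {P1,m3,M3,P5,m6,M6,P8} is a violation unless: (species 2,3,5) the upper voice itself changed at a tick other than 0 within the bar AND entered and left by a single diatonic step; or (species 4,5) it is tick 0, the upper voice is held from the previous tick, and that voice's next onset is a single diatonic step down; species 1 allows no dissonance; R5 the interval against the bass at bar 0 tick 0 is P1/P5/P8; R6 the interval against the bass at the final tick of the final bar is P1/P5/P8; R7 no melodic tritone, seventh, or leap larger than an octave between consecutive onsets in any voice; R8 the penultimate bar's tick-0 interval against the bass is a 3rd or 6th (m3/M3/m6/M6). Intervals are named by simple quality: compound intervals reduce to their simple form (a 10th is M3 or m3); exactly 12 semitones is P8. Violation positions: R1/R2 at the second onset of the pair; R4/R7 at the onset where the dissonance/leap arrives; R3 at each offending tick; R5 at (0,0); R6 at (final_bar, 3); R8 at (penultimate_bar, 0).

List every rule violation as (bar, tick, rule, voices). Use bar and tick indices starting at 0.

(1, 0, R1, (0, 1))
(1, 3, R4, (0, 1))
(2, 3, R4, (0, 1))
(3, 1, R7, (1,))
(3, 3, R4, (0, 1))

bar 0: v0=G3 v1=G4 downbeat P8
bar 1: v0=F3 v1=C4 downbeat P5
bar 2: v0=E3 v1=G3 downbeat m3
bar 3: v0=D3 v1=F3 downbeat m3
bar 4: v0=A3 v1=F4 downbeat m6
bar 5: v0=G3 v1=G4 downbeat P8
  -> R1 @ bar 1 tick 0 v(0, 1): G3/D4 P5 -> F3/C4 P5 similar
  -> R4 @ bar 1 tick 3 v(0, 1): F3/G3 M2 untreated
  -> R4 @ bar 2 tick 3 v(0, 1): E3/F3 m2 untreated
  -> R7 @ bar 3 tick 1 v(1,): F3->B3 leap 6st
  -> R4 @ bar 3 tick 3 v(0, 1): D3/C4 m7 untreated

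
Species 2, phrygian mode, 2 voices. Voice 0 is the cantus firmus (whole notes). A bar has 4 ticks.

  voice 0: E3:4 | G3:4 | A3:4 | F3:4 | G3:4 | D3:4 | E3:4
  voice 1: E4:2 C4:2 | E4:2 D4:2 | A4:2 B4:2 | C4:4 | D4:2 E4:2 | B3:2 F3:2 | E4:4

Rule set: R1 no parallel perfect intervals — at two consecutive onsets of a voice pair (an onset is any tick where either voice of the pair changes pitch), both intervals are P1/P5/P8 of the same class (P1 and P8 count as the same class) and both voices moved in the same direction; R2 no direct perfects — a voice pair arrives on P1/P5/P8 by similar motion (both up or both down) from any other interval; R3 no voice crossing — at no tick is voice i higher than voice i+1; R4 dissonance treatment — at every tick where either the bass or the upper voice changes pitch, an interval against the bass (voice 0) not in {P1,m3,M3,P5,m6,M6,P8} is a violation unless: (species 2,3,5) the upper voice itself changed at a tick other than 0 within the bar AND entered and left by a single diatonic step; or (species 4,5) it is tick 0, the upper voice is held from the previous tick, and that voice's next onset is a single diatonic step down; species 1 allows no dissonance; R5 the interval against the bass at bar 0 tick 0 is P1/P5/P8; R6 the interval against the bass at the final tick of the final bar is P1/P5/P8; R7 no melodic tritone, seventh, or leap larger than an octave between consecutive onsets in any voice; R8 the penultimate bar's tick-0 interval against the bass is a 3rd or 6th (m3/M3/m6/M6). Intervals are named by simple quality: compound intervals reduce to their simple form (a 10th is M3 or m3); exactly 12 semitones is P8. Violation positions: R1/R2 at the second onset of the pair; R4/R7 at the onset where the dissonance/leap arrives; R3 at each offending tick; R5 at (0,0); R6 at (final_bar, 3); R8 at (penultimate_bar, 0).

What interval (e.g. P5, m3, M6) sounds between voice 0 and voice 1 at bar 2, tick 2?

M2

voice 0=A3 voice 1=B4 -> M2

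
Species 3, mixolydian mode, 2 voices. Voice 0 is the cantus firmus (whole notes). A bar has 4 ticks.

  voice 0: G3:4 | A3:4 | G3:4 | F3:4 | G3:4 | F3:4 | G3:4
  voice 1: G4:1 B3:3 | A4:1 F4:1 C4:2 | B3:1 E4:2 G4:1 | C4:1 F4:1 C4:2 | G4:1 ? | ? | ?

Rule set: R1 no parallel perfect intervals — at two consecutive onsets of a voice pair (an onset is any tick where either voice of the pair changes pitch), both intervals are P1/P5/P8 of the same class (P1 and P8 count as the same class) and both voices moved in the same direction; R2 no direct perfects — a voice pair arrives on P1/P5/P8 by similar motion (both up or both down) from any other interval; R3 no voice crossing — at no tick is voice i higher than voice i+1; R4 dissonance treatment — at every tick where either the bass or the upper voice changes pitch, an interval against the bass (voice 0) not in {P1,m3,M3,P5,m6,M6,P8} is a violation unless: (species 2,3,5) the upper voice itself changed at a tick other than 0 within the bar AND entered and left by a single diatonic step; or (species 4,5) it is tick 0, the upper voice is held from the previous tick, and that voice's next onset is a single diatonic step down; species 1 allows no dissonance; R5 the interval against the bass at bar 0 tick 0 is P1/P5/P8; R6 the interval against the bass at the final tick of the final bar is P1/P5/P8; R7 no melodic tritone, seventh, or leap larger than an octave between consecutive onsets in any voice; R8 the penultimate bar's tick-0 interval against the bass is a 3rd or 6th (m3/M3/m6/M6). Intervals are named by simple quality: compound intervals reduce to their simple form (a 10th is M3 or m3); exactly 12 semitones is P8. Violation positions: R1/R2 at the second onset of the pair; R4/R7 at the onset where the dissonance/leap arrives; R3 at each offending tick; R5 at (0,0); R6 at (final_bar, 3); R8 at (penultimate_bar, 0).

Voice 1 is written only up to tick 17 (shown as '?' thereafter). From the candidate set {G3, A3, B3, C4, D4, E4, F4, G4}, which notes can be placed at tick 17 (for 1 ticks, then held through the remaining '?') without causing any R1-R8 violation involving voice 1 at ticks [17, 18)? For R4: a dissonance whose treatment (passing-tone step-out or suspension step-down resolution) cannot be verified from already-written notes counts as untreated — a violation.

G3: legal
A3: violates R4,R7
B3: legal
C4: violates R4
D4: legal
E4: legal
F4: violates R4
G4: legal

{B3, D4, E4, G3, G4}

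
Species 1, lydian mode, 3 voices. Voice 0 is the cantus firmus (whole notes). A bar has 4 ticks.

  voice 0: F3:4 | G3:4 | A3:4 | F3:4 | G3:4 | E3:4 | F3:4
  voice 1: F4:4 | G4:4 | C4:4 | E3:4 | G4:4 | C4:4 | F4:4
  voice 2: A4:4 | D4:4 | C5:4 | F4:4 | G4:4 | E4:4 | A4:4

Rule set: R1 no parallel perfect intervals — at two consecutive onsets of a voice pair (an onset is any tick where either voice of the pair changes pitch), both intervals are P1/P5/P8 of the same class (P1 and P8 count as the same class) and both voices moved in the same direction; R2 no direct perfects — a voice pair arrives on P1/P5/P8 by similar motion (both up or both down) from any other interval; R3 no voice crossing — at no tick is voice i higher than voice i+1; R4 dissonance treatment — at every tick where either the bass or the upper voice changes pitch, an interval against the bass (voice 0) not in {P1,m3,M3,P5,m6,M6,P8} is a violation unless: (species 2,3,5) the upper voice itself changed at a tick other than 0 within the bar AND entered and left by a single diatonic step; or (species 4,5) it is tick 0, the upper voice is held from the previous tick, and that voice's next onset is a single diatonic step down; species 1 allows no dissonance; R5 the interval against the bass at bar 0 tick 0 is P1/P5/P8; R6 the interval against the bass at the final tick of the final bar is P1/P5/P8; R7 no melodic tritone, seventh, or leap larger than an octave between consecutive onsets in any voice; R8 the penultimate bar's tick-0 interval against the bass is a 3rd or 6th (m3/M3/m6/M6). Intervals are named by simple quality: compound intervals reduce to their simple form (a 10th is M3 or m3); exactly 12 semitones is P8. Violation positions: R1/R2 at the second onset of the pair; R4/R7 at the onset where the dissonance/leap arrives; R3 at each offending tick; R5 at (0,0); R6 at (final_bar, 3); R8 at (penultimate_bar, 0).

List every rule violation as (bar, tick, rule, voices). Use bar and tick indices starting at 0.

(0, 0, R5, (0, 2))
(1, 0, R1, (0, 1))
(1, 0, R3, (1, 2))
(1, 1, R3, (1, 2))
(1, 2, R3, (1, 2))
(1, 3, R3, (1, 2))
(2, 0, R7, (2,))
(3, 0, R2, (0, 2))
(3, 0, R3, (0, 1))
(3, 0, R4, (0, 1))
(3, 1, R3, (0, 1))
(3, 2, R3, (0, 1))
(3, 3, R3, (0, 1))
(4, 0, R1, (0, 2))
(4, 0, R2, (0, 1))
(4, 0, R2, (1, 2))
(4, 0, R7, (1,))
(5, 0, R1, (0, 2))
(5, 0, R8, (0, 2))
(6, 0, R2, (0, 1))
(6, 3, R6, (0, 2))

bar 0: v0=F3 v1=F4 v2=A4 downbeat M3
bar 1: v0=G3 v1=G4 v2=D4 downbeat P5
bar 2: v0=A3 v1=C4 v2=C5 downbeat m3
bar 3: v0=F3 v1=E3 v2=F4 downbeat P8
bar 4: v0=G3 v1=G4 v2=G4 downbeat P8
bar 5: v0=E3 v1=C4 v2=E4 downbeat P8
bar 6: v0=F3 v1=F4 v2=A4 downbeat M3
  -> R5 @ bar 0 tick 0 v(0, 2): opens on M3
  -> R1 @ bar 1 tick 0 v(0, 1): F3/F4 P8 -> G3/G4 P8 similar
  -> R3 @ bar 1 tick 0 v(1, 2): G4 above D4
  -> R3 @ bar 1 tick 1 v(1, 2): G4 above D4
  -> R3 @ bar 1 tick 2 v(1, 2): G4 above D4
  -> R3 @ bar 1 tick 3 v(1, 2): G4 above D4
  -> R7 @ bar 2 tick 0 v(2,): D4->C5 leap 10st
  -> R2 @ bar 3 tick 0 v(0, 2): A3/C5 m3 -> F3/F4 P8 similar
  -> R3 @ bar 3 tick 0 v(0, 1): F3 above E3
  -> R4 @ bar 3 tick 0 v(0, 1): F3/E3 m2 untreated
  -> R3 @ bar 3 tick 1 v(0, 1): F3 above E3
  -> R3 @ bar 3 tick 2 v(0, 1): F3 above E3
  -> R3 @ bar 3 tick 3 v(0, 1): F3 above E3
  -> R1 @ bar 4 tick 0 v(0, 2): F3/F4 P8 -> G3/G4 P8 similar
  -> R2 @ bar 4 tick 0 v(0, 1): F3/E3 m2 -> G3/G4 P8 similar
  -> R2 @ bar 4 tick 0 v(1, 2): E3/F4 m2 -> G4/G4 P1 similar
  -> R7 @ bar 4 tick 0 v(1,): E3->G4 leap 15st
  -> R1 @ bar 5 tick 0 v(0, 2): G3/G4 P8 -> E3/E4 P8 similar
  -> R8 @ bar 5 tick 0 v(0, 2): penult P8 not 3rd/6th
  -> R2 @ bar 6 tick 0 v(0, 1): E3/C4 m6 -> F3/F4 P8 similar
  -> R6 @ bar 6 tick 3 v(0, 2): closes on M3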